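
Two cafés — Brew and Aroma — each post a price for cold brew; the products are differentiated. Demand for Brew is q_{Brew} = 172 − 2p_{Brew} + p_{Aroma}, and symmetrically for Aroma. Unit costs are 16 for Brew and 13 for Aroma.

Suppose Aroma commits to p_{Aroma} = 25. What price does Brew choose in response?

Brew's profit: π = (p_{Brew} − 16)(172 − 2p_{Brew} + p_{Aroma}).
∂π/∂p_{Brew} = 204 − 4p_{Brew} + p_{Aroma} = 0 ⇒ p_{Brew} = 51 + 0.25p_{Aroma}.
At p_{Aroma} = 25: p_{Brew} = 51 + 0.25·25 = 57.25.

57.25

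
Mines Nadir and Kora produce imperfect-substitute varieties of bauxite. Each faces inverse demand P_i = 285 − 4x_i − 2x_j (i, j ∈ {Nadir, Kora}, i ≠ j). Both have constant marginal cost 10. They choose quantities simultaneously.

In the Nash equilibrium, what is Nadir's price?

Mine Nadir's profit: π = x_{Nadir}(285 − 4x_{Nadir} − 2x_{Kora}) − 10x_{Nadir}.
∂π/∂x_{Nadir} = 275 − 8x_{Nadir} − 2x_{Kora} = 0 ⇒ x_{Nadir} = 34.375 − 0.25x_{Kora}.
The game is symmetric, so in equilibrium x_{Kora} = x_{Nadir}: the reaction function gives 1.25x_{Nadir} = 34.375, hence x_{Nadir} = 27.5.
P_{Nadir} = 285 − 4·27.5 − 2·27.5 = 120.

120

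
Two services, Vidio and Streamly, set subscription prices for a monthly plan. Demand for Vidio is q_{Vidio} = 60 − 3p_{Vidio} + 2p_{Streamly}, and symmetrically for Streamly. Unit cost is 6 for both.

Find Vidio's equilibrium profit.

Vidio's profit: π = (p_{Vidio} − 6)(60 − 3p_{Vidio} + 2p_{Streamly}).
∂π/∂p_{Vidio} = 78 − 6p_{Vidio} + 2p_{Streamly} = 0 ⇒ p_{Vidio} = 13 + (1/3)p_{Streamly}.
The game is symmetric, so in equilibrium p_{Streamly} = p_{Vidio}: the reaction function gives (2/3)p_{Vidio} = 13, hence p_{Vidio} = 19.5.
q_{Vidio} = 60 − 3·19.5 + 2·19.5 = 40.5.
Profit = (19.5 − 6)·40.5 = 546.75.

546.75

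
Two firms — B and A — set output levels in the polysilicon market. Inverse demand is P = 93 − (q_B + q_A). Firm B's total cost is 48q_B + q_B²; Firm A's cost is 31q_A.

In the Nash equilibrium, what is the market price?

Firm B's profit: π = q_B(93 − (q_B + q_A)) − 48q_B − q_B².
∂π/∂q_B = 45 − 4q_B − q_A = 0, so q_B = 11.25 − 0.25q_A.
For A: ∂π/∂q_A = 62 − 2q_A − q_B = 0 ⇒ q_A = 31 − 0.5q_B.
Plugging q_A into B's best response: q_B = 11.25 − 0.25(31 − 0.5q_B) ⇒ 0.875q_B = 3.5, so q_B = 4.
Then q_A = 31 − 0.5·4 = 29.
Equilibrium price: P = 93 − 33 = 60.

60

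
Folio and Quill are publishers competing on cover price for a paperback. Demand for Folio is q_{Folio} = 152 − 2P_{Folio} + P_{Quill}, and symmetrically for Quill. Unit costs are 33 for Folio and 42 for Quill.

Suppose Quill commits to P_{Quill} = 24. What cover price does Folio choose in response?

60.5

Folio's profit: π = (P_{Folio} − 33)(152 − 2P_{Folio} + P_{Quill}).
∂π/∂P_{Folio} = 218 − 4P_{Folio} + P_{Quill} = 0 ⇒ P_{Folio} = 54.5 + 0.25P_{Quill}.
At P_{Quill} = 24: P_{Folio} = 54.5 + 0.25·24 = 60.5.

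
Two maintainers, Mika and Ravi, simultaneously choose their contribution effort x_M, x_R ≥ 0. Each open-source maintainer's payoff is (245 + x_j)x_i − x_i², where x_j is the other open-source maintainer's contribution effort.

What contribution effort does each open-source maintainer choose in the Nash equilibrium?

Mika's payoff is (245 + x_R)x_M − x_M².
∂π/∂x_M = 245 + x_R − 2x_M = 0, so x_M = 122.5 + 0.5x_R.
By symmetry x_R = x_M; substituting into the reaction function, 0.5x_M = 122.5 and x_M = 245.

245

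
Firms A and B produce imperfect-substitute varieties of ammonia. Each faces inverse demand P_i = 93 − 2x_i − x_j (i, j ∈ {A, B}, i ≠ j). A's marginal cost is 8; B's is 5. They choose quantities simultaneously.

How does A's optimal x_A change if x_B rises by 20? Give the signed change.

Firm A's profit: π = x_A(93 − 2x_A − x_B) − 8x_A.
∂π/∂x_A = 85 − 4x_A − x_B = 0 ⇒ x_A = 21.25 − 0.25x_B.
The reaction-function slope is −0.25, so a 20-unit rise in x_B moves x_A by −0.25 × 20 = −5. A's best response falls — the actions are strategic substitutes.

-5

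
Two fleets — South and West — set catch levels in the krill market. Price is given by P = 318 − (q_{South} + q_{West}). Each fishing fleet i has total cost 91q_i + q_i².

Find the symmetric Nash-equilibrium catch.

Fishing fleet South's profit: π = q_{South}(318 − (q_{South} + q_{West})) − 91q_{South} − q_{South}².
∂π/∂q_{South} = 227 − 4q_{South} − q_{West} = 0, so q_{South} = 56.75 − 0.25q_{West}.
By symmetry q_{West} = q_{South}; substituting into the reaction function, 1.25q_{South} = 56.75 and q_{South} = 45.4.

45.4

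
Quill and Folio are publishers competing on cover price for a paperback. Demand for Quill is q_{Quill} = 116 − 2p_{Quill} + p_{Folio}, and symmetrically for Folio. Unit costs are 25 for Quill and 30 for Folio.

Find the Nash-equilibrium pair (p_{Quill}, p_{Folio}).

Quill's profit: π = (p_{Quill} − 25)(116 − 2p_{Quill} + p_{Folio}).
∂π/∂p_{Quill} = 166 − 4p_{Quill} + p_{Folio} = 0 ⇒ p_{Quill} = 41.5 + 0.25p_{Folio}.
Similarly p_{Folio} = 44 + 0.25p_{Quill}.
Substituting the second reaction function into the first: p_{Quill} = 41.5 + 0.25(44 + 0.25p_{Quill}), which gives 0.9375p_{Quill} = 52.5 ⇒ p_{Quill} = 56.
Then p_{Folio} = 44 + 0.25·56 = 58.

56, 58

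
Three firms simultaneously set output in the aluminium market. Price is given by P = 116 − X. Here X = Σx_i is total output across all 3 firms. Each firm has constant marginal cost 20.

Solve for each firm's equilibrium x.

24

A representative firm's profit is π_i = x_i(116 − X) − 20x_i, with X = x_i + Σ_{j≠i} x_j.
First-order condition: 96 − 2x_i − Σ_{j≠i} x_j = 0.
With identical firms, set every x_j = x: then 96 − 2x − 2x = 0, i.e. x = 96/4 = 24.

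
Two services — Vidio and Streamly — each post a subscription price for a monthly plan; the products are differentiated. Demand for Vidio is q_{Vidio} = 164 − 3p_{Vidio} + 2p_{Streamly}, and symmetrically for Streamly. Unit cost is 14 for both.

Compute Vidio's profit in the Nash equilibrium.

4218.75

Vidio's profit: π = (p_{Vidio} − 14)(164 − 3p_{Vidio} + 2p_{Streamly}).
∂π/∂p_{Vidio} = 206 − 6p_{Vidio} + 2p_{Streamly} = 0 ⇒ p_{Vidio} = 103/3 + (1/3)p_{Streamly}.
Setting p_{Vidio} = p_{Streamly} in the reaction function: p_{Vidio} = 103/3 + (1/3)p_{Vidio}, so p_{Vidio} = (103/3) / (2/3) = 51.5.
q_{Vidio} = 164 − 3·51.5 + 2·51.5 = 112.5.
Profit = (51.5 − 14)·112.5 = 4218.75.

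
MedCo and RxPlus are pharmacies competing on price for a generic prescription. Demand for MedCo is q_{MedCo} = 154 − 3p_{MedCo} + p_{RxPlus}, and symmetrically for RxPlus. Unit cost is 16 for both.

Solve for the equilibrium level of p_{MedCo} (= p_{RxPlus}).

MedCo's profit: π = (p_{MedCo} − 16)(154 − 3p_{MedCo} + p_{RxPlus}).
∂π/∂p_{MedCo} = 202 − 6p_{MedCo} + p_{RxPlus} = 0 ⇒ p_{MedCo} = 101/3 + (1/6)p_{RxPlus}.
The game is symmetric, so in equilibrium p_{RxPlus} = p_{MedCo}: the reaction function gives (5/6)p_{MedCo} = 101/3, hence p_{MedCo} = 40.4.

40.4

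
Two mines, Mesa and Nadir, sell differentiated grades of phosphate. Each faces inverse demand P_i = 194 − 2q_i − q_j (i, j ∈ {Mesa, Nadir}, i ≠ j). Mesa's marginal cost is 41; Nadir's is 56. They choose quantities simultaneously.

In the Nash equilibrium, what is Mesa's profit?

1997.12

Mine Mesa's profit: π = q_{Mesa}(194 − 2q_{Mesa} − q_{Nadir}) − 41q_{Mesa}.
∂π/∂q_{Mesa} = 153 − 4q_{Mesa} − q_{Nadir} = 0 ⇒ q_{Mesa} = 38.25 − 0.25q_{Nadir}.
Similarly q_{Nadir} = 34.5 − 0.25q_{Mesa}.
Plugging q_{Nadir} into Mesa's best response: q_{Mesa} = 38.25 − 0.25(34.5 − 0.25q_{Mesa}) ⇒ 0.9375q_{Mesa} = 29.625, so q_{Mesa} = 31.6.
Then q_{Nadir} = 34.5 − 0.25·31.6 = 26.6.
P_{Mesa} = 194 − 2·31.6 − 26.6 = 104.2.
Profit = (104.2 − 41)·31.6 = 1997.12.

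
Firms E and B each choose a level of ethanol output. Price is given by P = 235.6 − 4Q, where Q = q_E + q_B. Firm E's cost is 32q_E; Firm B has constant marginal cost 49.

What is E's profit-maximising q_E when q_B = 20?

15.45

Firm E's profit: π = q_E(235.6 − 4(q_E + q_B)) − 32q_E.
∂π/∂q_E = 203.6 − 8q_E − 4q_B = 0, so q_E = 25.45 − 0.5q_B.
At q_B = 20: q_E = 25.45 − 0.5·20 = 15.45.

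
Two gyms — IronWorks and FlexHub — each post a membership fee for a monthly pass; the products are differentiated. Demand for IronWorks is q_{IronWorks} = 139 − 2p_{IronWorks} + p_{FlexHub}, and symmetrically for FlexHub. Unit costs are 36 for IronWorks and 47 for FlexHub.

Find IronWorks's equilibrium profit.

2563.28

IronWorks's profit: π = (p_{IronWorks} − 36)(139 − 2p_{IronWorks} + p_{FlexHub}).
∂π/∂p_{IronWorks} = 211 − 4p_{IronWorks} + p_{FlexHub} = 0 ⇒ p_{IronWorks} = 52.75 + 0.25p_{FlexHub}.
Similarly p_{FlexHub} = 58.25 + 0.25p_{IronWorks}.
Substituting the second reaction function into the first: p_{IronWorks} = 52.75 + 0.25(58.25 + 0.25p_{IronWorks}), which gives 0.9375p_{IronWorks} = 67.3125 ⇒ p_{IronWorks} = 71.8.
Then p_{FlexHub} = 58.25 + 0.25·71.8 = 76.2.
q_{IronWorks} = 139 − 2·71.8 + 76.2 = 71.6.
Profit = (71.8 − 36)·71.6 = 2563.28.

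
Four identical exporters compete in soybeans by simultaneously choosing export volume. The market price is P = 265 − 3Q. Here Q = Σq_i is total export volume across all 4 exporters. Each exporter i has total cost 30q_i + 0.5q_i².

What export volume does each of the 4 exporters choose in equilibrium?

A representative exporter's profit is π_i = q_i(265 − 3Q) − 30q_i − 0.5q_i², with Q = q_i + Σ_{j≠i} q_j.
First-order condition: 235 − 7q_i − 3Σ_{j≠i} q_j = 0.
Imposing symmetry (q_j = q for all j) turns Σ_{j≠i} q_j into 3q, so 235 = 16q and q = 14.6875.

14.6875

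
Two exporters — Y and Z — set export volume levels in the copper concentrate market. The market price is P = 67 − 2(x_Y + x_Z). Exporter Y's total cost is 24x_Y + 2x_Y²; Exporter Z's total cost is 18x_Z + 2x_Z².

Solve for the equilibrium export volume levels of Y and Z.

4.1, 5.1

Exporter Y's profit: π = x_Y(67 − 2(x_Y + x_Z)) − 24x_Y − 2x_Y².
∂π/∂x_Y = 43 − 8x_Y − 2x_Z = 0, so x_Y = 5.375 − 0.25x_Z.
By the same steps for Z: x_Z = 6.125 − 0.25x_Y.
Plugging x_Z into Y's best response: x_Y = 5.375 − 0.25(6.125 − 0.25x_Y) ⇒ 0.9375x_Y = 123/32, so x_Y = 4.1.
Then x_Z = 6.125 − 0.25·4.1 = 5.1.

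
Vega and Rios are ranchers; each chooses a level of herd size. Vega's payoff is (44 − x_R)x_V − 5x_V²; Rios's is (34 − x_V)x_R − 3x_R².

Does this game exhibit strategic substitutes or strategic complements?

strategic substitutes

Expanding Vega's payoff: 44x_V − x_Rx_V − 5x_V².
∂π/∂x_V = 44 − x_R − 10x_V = 0, so x_V = 4.4 − 0.1x_R.
The best-response slope dx_V/dx_R = −0.1 < 0: the reaction function is downward-sloping, so the choices are strategic substitutes.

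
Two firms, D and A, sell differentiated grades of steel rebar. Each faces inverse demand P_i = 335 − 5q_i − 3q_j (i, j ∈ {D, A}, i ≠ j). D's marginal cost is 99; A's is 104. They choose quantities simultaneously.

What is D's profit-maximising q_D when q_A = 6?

21.8

Firm D's profit: π = q_D(335 − 5q_D − 3q_A) − 99q_D.
∂π/∂q_D = 236 − 10q_D − 3q_A = 0 ⇒ q_D = 23.6 − 0.3q_A.
At q_A = 6: q_D = 23.6 − 0.3·6 = 21.8.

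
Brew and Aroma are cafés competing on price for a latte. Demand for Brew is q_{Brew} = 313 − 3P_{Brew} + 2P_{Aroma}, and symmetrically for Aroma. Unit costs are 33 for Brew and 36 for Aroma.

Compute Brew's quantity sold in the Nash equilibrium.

211.6875

Brew's profit: π = (P_{Brew} − 33)(313 − 3P_{Brew} + 2P_{Aroma}).
∂π/∂P_{Brew} = 412 − 6P_{Brew} + 2P_{Aroma} = 0 ⇒ P_{Brew} = 206/3 + (1/3)P_{Aroma}.
Similarly P_{Aroma} = 421/6 + (1/3)P_{Brew}.
Plugging P_{Aroma} into Brew's best response: P_{Brew} = 206/3 + (1/3)(421/6 + (1/3)P_{Brew}) ⇒ (8/9)P_{Brew} = 1657/18, so P_{Brew} = 103.5625.
Then P_{Aroma} = 421/6 + (1/3)·103.5625 = 104.6875.
q_{Brew} = 313 − 3·103.5625 + 2·104.6875 = 211.6875.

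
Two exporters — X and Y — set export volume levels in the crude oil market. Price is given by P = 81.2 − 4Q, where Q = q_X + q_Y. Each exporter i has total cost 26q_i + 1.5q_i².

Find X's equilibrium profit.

74.4832

Exporter X's profit: π = q_X(81.2 − 4(q_X + q_Y)) − 26q_X − 1.5q_X².
∂π/∂q_X = 55.2 − 11q_X − 4q_Y = 0, so q_X = 276/55 − (4/11)q_Y.
By symmetry q_Y = q_X; substituting into the reaction function, (15/11)q_X = 276/55 and q_X = 3.68.
Price P = 81.2 − 4·7.36 = 51.76.
X's profit: (51.76 − 26)·3.68 − 1.5(3.68)² = 74.4832.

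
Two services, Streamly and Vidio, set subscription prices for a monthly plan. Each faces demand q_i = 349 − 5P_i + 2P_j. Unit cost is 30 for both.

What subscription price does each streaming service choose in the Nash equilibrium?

Streamly's profit: π = (P_{Streamly} − 30)(349 − 5P_{Streamly} + 2P_{Vidio}).
∂π/∂P_{Streamly} = 499 − 10P_{Streamly} + 2P_{Vidio} = 0 ⇒ P_{Streamly} = 49.9 + 0.2P_{Vidio}.
The game is symmetric, so in equilibrium P_{Vidio} = P_{Streamly}: the reaction function gives 0.8P_{Streamly} = 49.9, hence P_{Streamly} = 62.375.

62.375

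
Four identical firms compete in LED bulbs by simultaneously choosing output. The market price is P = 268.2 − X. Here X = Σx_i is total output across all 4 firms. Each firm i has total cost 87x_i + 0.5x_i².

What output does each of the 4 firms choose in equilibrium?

A representative firm's profit is π_i = x_i(268.2 − X) − 87x_i − 0.5x_i², with X = x_i + Σ_{j≠i} x_j.
First-order condition: 181.2 − 3x_i − Σ_{j≠i} x_j = 0.
In a symmetric equilibrium every firm chooses the same x, so Σ_{j≠i} x_j = 3x. The condition becomes 181.2 − 6x = 0, giving x = 181.2/6 = 30.2.

30.2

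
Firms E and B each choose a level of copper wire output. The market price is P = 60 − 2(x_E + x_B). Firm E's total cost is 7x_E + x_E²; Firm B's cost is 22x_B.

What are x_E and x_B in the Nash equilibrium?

Firm E's profit: π = x_E(60 − 2(x_E + x_B)) − 7x_E − x_E².
∂π/∂x_E = 53 − 6x_E − 2x_B = 0, so x_E = 53/6 − (1/3)x_B.
For B: ∂π/∂x_B = 38 − 4x_B − 2x_E = 0 ⇒ x_B = 9.5 − 0.5x_E.
Substituting the second reaction function into the first: x_E = 53/6 − (1/3)(9.5 − 0.5x_E), which gives (5/6)x_E = 17/3 ⇒ x_E = 6.8.
Then x_B = 9.5 − 0.5·6.8 = 6.1.

6.8, 6.1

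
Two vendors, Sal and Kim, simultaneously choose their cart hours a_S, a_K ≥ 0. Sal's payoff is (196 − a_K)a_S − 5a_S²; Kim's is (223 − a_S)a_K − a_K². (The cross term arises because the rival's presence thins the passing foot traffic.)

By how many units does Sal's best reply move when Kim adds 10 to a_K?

Expanding Sal's payoff: 196a_S − a_Ka_S − 5a_S².
∂π/∂a_S = 196 − a_K − 10a_S = 0, so a_S = 19.6 − 0.1a_K.
The reaction-function slope is −0.1, so a 10-unit rise in a_K moves a_S by −0.1 × 10 = −1. Sal's best response falls — the actions are strategic substitutes.

-1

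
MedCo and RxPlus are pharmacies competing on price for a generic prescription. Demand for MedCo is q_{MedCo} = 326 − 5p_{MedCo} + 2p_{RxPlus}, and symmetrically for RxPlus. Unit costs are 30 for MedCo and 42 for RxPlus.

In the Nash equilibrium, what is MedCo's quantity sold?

MedCo's profit: π = (p_{MedCo} − 30)(326 − 5p_{MedCo} + 2p_{RxPlus}).
∂π/∂p_{MedCo} = 476 − 10p_{MedCo} + 2p_{RxPlus} = 0 ⇒ p_{MedCo} = 47.6 + 0.2p_{RxPlus}.
Similarly p_{RxPlus} = 53.6 + 0.2p_{MedCo}.
Solving the two reaction functions simultaneously: (1 − (0.2)(0.2))p_{MedCo} = 47.6 + 0.2·53.6, so 0.96p_{MedCo} = 58.32 and p_{MedCo} = 60.75.
Then p_{RxPlus} = 53.6 + 0.2·60.75 = 65.75.
q_{MedCo} = 326 − 5·60.75 + 2·65.75 = 153.75.

153.75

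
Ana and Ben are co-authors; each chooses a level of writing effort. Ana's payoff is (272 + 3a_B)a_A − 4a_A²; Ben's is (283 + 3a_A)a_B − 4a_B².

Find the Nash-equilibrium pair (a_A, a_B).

55, 56

Expanding Ana's payoff: 272a_A + 3a_Ba_A − 4a_A².
∂π/∂a_A = 272 + 3a_B − 8a_A = 0, so a_A = 34 + 0.375a_B.
Likewise for Ben: a_B = 35.375 + 0.375a_A.
Plugging a_B into Ana's best response: a_A = 34 + 0.375(35.375 + 0.375a_A) ⇒ (55/64)a_A = 3025/64, so a_A = 55.
Then a_B = 35.375 + 0.375·55 = 56.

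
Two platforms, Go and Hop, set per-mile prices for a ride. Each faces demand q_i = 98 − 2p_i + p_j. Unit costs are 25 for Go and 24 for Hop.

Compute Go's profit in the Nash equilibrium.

1171.28

Go's profit: π = (p_{Go} − 25)(98 − 2p_{Go} + p_{Hop}).
∂π/∂p_{Go} = 148 − 4p_{Go} + p_{Hop} = 0 ⇒ p_{Go} = 37 + 0.25p_{Hop}.
Similarly p_{Hop} = 36.5 + 0.25p_{Go}.
Solving the two reaction functions simultaneously: (1 − (0.25)(0.25))p_{Go} = 37 + 0.25·36.5, so 0.9375p_{Go} = 46.125 and p_{Go} = 49.2.
Then p_{Hop} = 36.5 + 0.25·49.2 = 48.8.
q_{Go} = 98 − 2·49.2 + 48.8 = 48.4.
Profit = (49.2 − 25)·48.4 = 1171.28.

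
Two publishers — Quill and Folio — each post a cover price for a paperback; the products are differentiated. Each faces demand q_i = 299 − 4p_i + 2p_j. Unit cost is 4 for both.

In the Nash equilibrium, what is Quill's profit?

Quill's profit: π = (p_{Quill} − 4)(299 − 4p_{Quill} + 2p_{Folio}).
∂π/∂p_{Quill} = 315 − 8p_{Quill} + 2p_{Folio} = 0 ⇒ p_{Quill} = 39.375 + 0.25p_{Folio}.
Setting p_{Quill} = p_{Folio} in the reaction function: p_{Quill} = 39.375 + 0.25p_{Quill}, so p_{Quill} = 39.375 / 0.75 = 52.5.
q_{Quill} = 299 − 4·52.5 + 2·52.5 = 194.
Profit = (52.5 − 4)·194 = 9409.

9409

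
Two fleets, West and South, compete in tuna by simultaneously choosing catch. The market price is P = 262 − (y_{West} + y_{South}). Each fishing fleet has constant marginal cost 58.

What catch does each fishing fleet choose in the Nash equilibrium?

68

Fishing fleet West's profit: π = y_{West}(262 − (y_{West} + y_{South})) − 58y_{West}.
∂π/∂y_{West} = 204 − 2y_{West} − y_{South} = 0, so y_{West} = 102 − 0.5y_{South}.
Setting y_{West} = y_{South} in the reaction function: y_{West} = 102 − 0.5y_{West}, so y_{West} = 102 / 1.5 = 68.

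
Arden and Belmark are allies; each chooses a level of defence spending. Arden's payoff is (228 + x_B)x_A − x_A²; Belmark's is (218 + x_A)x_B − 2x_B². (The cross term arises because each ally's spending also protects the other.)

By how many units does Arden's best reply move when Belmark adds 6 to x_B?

Expanding Arden's payoff: 228x_A + x_Bx_A − x_A².
∂π/∂x_A = 228 + x_B − 2x_A = 0, so x_A = 114 + 0.5x_B.
The reaction-function slope is 0.5, so a 6-unit rise in x_B moves x_A by 0.5 × 6 = 3. Arden's best response rises — the actions are strategic complements.

3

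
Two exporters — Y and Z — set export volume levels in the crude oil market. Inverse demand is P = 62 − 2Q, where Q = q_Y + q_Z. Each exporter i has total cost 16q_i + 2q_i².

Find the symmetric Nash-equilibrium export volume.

Exporter Y's profit: π = q_Y(62 − 2(q_Y + q_Z)) − 16q_Y − 2q_Y².
∂π/∂q_Y = 46 − 8q_Y − 2q_Z = 0, so q_Y = 5.75 − 0.25q_Z.
By symmetry q_Z = q_Y; substituting into the reaction function, 1.25q_Y = 5.75 and q_Y = 4.6.

4.6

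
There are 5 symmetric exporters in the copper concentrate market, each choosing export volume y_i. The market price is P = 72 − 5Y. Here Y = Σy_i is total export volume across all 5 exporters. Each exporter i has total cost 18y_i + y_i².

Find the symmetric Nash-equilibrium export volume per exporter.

A representative exporter's profit is π_i = y_i(72 − 5Y) − 18y_i − y_i², with Y = y_i + Σ_{j≠i} y_j.
First-order condition: 54 − 12y_i − 5Σ_{j≠i} y_j = 0.
With identical exporters, set every y_j = y: then 54 − 12y − 20y = 0, i.e. y = 54/32 = 1.6875.

1.6875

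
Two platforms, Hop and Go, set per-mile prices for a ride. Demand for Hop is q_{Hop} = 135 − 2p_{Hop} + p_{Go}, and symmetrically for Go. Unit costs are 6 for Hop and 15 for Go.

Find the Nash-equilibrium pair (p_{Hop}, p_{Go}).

50.2, 53.8

Hop's profit: π = (p_{Hop} − 6)(135 − 2p_{Hop} + p_{Go}).
∂π/∂p_{Hop} = 147 − 4p_{Hop} + p_{Go} = 0 ⇒ p_{Hop} = 36.75 + 0.25p_{Go}.
Similarly p_{Go} = 41.25 + 0.25p_{Hop}.
Substituting the second reaction function into the first: p_{Hop} = 36.75 + 0.25(41.25 + 0.25p_{Hop}), which gives 0.9375p_{Hop} = 47.0625 ⇒ p_{Hop} = 50.2.
Then p_{Go} = 41.25 + 0.25·50.2 = 53.8.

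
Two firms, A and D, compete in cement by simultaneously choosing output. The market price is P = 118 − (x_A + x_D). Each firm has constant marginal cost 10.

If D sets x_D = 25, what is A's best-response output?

Firm A's profit: π = x_A(118 − (x_A + x_D)) − 10x_A.
∂π/∂x_A = 108 − 2x_A − x_D = 0, so x_A = 54 − 0.5x_D.
At x_D = 25: x_A = 54 − 0.5·25 = 41.5.

41.5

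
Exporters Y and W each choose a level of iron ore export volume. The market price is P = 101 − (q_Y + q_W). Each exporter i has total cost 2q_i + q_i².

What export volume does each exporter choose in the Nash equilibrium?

Exporter Y's profit: π = q_Y(101 − (q_Y + q_W)) − 2q_Y − q_Y².
∂π/∂q_Y = 99 − 4q_Y − q_W = 0, so q_Y = 24.75 − 0.25q_W.
By symmetry q_W = q_Y; substituting into the reaction function, 1.25q_Y = 24.75 and q_Y = 19.8.

19.8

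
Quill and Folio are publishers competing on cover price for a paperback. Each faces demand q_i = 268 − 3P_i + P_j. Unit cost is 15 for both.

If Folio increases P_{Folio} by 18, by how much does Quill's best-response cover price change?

3

Quill's profit: π = (P_{Quill} − 15)(268 − 3P_{Quill} + P_{Folio}).
∂π/∂P_{Quill} = 313 − 6P_{Quill} + P_{Folio} = 0 ⇒ P_{Quill} = 313/6 + (1/6)P_{Folio}.
The reaction-function slope is 1/6, so an 18-unit rise in P_{Folio} moves P_{Quill} by 1/6 × 18 = 3. Quill's best response rises — the actions are strategic complements.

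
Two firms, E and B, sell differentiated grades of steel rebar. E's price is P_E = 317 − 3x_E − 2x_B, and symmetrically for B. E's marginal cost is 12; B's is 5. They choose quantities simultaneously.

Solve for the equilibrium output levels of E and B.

Firm E's profit: π = x_E(317 − 3x_E − 2x_B) − 12x_E.
∂π/∂x_E = 305 − 6x_E − 2x_B = 0 ⇒ x_E = 305/6 − (1/3)x_B.
Similarly x_B = 52 − (1/3)x_E.
Plugging x_B into E's best response: x_E = 305/6 − (1/3)(52 − (1/3)x_E) ⇒ (8/9)x_E = 33.5, so x_E = 37.6875.
Then x_B = 52 − (1/3)·37.6875 = 39.4375.

37.6875, 39.4375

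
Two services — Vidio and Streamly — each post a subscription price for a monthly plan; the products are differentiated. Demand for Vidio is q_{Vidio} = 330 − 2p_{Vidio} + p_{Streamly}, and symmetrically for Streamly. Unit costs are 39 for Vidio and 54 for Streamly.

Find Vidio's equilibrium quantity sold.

198

Vidio's profit: π = (p_{Vidio} − 39)(330 − 2p_{Vidio} + p_{Streamly}).
∂π/∂p_{Vidio} = 408 − 4p_{Vidio} + p_{Streamly} = 0 ⇒ p_{Vidio} = 102 + 0.25p_{Streamly}.
Similarly p_{Streamly} = 109.5 + 0.25p_{Vidio}.
Substituting the second reaction function into the first: p_{Vidio} = 102 + 0.25(109.5 + 0.25p_{Vidio}), which gives 0.9375p_{Vidio} = 129.375 ⇒ p_{Vidio} = 138.
Then p_{Streamly} = 109.5 + 0.25·138 = 144.
q_{Vidio} = 330 − 2·138 + 144 = 198.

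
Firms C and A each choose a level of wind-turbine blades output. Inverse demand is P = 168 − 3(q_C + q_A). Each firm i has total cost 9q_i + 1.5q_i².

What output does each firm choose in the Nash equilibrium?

Firm C's profit: π = q_C(168 − 3(q_C + q_A)) − 9q_C − 1.5q_C².
∂π/∂q_C = 159 − 9q_C − 3q_A = 0, so q_C = 53/3 − (1/3)q_A.
By symmetry q_A = q_C; substituting into the reaction function, (4/3)q_C = 53/3 and q_C = 13.25.

13.25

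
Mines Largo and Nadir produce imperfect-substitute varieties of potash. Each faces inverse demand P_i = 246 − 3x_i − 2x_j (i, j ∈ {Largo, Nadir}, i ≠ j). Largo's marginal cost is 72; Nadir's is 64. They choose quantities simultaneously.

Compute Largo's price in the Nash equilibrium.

Mine Largo's profit: π = x_{Largo}(246 − 3x_{Largo} − 2x_{Nadir}) − 72x_{Largo}.
∂π/∂x_{Largo} = 174 − 6x_{Largo} − 2x_{Nadir} = 0 ⇒ x_{Largo} = 29 − (1/3)x_{Nadir}.
Similarly x_{Nadir} = 91/3 − (1/3)x_{Largo}.
Substituting the second reaction function into the first: x_{Largo} = 29 − (1/3)(91/3 − (1/3)x_{Largo}), which gives (8/9)x_{Largo} = 170/9 ⇒ x_{Largo} = 21.25.
Then x_{Nadir} = 91/3 − (1/3)·21.25 = 23.25.
P_{Largo} = 246 − 3·21.25 − 2·23.25 = 135.75.

135.75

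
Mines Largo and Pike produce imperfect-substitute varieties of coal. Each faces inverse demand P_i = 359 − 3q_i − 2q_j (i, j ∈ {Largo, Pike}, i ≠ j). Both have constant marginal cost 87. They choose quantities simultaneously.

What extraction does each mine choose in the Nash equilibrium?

Mine Largo's profit: π = q_{Largo}(359 − 3q_{Largo} − 2q_{Pike}) − 87q_{Largo}.
∂π/∂q_{Largo} = 272 − 6q_{Largo} − 2q_{Pike} = 0 ⇒ q_{Largo} = 136/3 − (1/3)q_{Pike}.
By symmetry q_{Pike} = q_{Largo}; substituting into the reaction function, (4/3)q_{Largo} = 136/3 and q_{Largo} = 34.

34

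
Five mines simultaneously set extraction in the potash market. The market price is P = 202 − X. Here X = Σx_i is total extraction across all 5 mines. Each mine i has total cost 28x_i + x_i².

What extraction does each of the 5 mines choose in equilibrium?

21.75

A representative mine's profit is π_i = x_i(202 − X) − 28x_i − x_i², with X = x_i + Σ_{j≠i} x_j.
First-order condition: 174 − 4x_i − Σ_{j≠i} x_j = 0.
Imposing symmetry (x_j = x for all j) turns Σ_{j≠i} x_j into 4x, so 174 = 8x and x = 21.75.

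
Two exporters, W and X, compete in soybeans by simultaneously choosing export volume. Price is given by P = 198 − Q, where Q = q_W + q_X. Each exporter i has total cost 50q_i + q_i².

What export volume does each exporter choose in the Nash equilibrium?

29.6

Exporter W's profit: π = q_W(198 − (q_W + q_X)) − 50q_W − q_W².
∂π/∂q_W = 148 − 4q_W − q_X = 0, so q_W = 37 − 0.25q_X.
Setting q_W = q_X in the reaction function: q_W = 37 − 0.25q_W, so q_W = 37 / 1.25 = 29.6.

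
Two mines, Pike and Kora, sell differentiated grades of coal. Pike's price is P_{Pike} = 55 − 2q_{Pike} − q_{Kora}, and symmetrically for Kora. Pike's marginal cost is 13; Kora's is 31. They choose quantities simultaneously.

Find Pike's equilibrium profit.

Mine Pike's profit: π = q_{Pike}(55 − 2q_{Pike} − q_{Kora}) − 13q_{Pike}.
∂π/∂q_{Pike} = 42 − 4q_{Pike} − q_{Kora} = 0 ⇒ q_{Pike} = 10.5 − 0.25q_{Kora}.
Similarly q_{Kora} = 6 − 0.25q_{Pike}.
Substituting the second reaction function into the first: q_{Pike} = 10.5 − 0.25(6 − 0.25q_{Pike}), which gives 0.9375q_{Pike} = 9 ⇒ q_{Pike} = 9.6.
Then q_{Kora} = 6 − 0.25·9.6 = 3.6.
P_{Pike} = 55 − 2·9.6 − 3.6 = 32.2.
Profit = (32.2 − 13)·9.6 = 184.32.

184.32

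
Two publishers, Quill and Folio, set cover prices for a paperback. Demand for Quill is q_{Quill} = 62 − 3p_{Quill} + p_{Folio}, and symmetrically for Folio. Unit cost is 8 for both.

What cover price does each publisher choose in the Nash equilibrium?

17.2

Quill's profit: π = (p_{Quill} − 8)(62 − 3p_{Quill} + p_{Folio}).
∂π/∂p_{Quill} = 86 − 6p_{Quill} + p_{Folio} = 0 ⇒ p_{Quill} = 43/3 + (1/6)p_{Folio}.
The game is symmetric, so in equilibrium p_{Folio} = p_{Quill}: the reaction function gives (5/6)p_{Quill} = 43/3, hence p_{Quill} = 17.2.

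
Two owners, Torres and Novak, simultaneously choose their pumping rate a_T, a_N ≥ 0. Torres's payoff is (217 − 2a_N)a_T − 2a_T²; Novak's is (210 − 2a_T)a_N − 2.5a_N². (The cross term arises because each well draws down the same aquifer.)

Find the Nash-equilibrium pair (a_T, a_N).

41.5625, 25.375

Expanding Torres's payoff: 217a_T − 2a_Na_T − 2a_T².
∂π/∂a_T = 217 − 2a_N − 4a_T = 0, so a_T = 54.25 − 0.5a_N.
Likewise for Novak: a_N = 42 − 0.4a_T.
Plugging a_N into Torres's best response: a_T = 54.25 − 0.5(42 − 0.4a_T) ⇒ 0.8a_T = 33.25, so a_T = 41.5625.
Then a_N = 42 − 0.4·41.5625 = 25.375.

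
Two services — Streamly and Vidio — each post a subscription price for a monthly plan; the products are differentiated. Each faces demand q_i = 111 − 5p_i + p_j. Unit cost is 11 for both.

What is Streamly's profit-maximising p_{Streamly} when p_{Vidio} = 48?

21.4

Streamly's profit: π = (p_{Streamly} − 11)(111 − 5p_{Streamly} + p_{Vidio}).
∂π/∂p_{Streamly} = 166 − 10p_{Streamly} + p_{Vidio} = 0 ⇒ p_{Streamly} = 16.6 + 0.1p_{Vidio}.
At p_{Vidio} = 48: p_{Streamly} = 16.6 + 0.1·48 = 21.4.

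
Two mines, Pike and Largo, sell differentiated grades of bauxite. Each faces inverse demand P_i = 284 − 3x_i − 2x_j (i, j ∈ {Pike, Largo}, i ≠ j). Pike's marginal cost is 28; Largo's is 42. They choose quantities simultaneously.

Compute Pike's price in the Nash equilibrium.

Mine Pike's profit: π = x_{Pike}(284 − 3x_{Pike} − 2x_{Largo}) − 28x_{Pike}.
∂π/∂x_{Pike} = 256 − 6x_{Pike} − 2x_{Largo} = 0 ⇒ x_{Pike} = 128/3 − (1/3)x_{Largo}.
Similarly x_{Largo} = 121/3 − (1/3)x_{Pike}.
Plugging x_{Largo} into Pike's best response: x_{Pike} = 128/3 − (1/3)(121/3 − (1/3)x_{Pike}) ⇒ (8/9)x_{Pike} = 263/9, so x_{Pike} = 32.875.
Then x_{Largo} = 121/3 − (1/3)·32.875 = 29.375.
P_{Pike} = 284 − 3·32.875 − 2·29.375 = 126.625.

126.625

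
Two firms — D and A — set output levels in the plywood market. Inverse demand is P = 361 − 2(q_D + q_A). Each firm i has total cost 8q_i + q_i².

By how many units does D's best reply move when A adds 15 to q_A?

-5

Firm D's profit: π = q_D(361 − 2(q_D + q_A)) − 8q_D − q_D².
∂π/∂q_D = 353 − 6q_D − 2q_A = 0, so q_D = 353/6 − (1/3)q_A.
The reaction-function slope is −1/3, so a 15-unit rise in q_A moves q_D by −1/3 × 15 = −5. D's best response falls — the actions are strategic substitutes.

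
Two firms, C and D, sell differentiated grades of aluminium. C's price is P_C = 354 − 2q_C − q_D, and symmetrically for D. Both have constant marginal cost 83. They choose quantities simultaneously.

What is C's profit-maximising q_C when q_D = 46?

56.25

Firm C's profit: π = q_C(354 − 2q_C − q_D) − 83q_C.
∂π/∂q_C = 271 − 4q_C − q_D = 0 ⇒ q_C = 67.75 − 0.25q_D.
At q_D = 46: q_C = 67.75 − 0.25·46 = 56.25.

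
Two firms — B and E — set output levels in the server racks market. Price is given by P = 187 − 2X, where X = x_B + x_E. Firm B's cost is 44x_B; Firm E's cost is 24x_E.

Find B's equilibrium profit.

Firm B's profit: π = x_B(187 − 2(x_B + x_E)) − 44x_B.
∂π/∂x_B = 143 − 4x_B − 2x_E = 0, so x_B = 35.75 − 0.5x_E.
By the same steps for E: x_E = 40.75 − 0.5x_B.
Plugging x_E into B's best response: x_B = 35.75 − 0.5(40.75 − 0.5x_B) ⇒ 0.75x_B = 15.375, so x_B = 20.5.
Then x_E = 40.75 − 0.5·20.5 = 30.5.
Price P = 187 − 2·51 = 85.
B's profit: (85 − 44)·20.5 = 840.5.

840.5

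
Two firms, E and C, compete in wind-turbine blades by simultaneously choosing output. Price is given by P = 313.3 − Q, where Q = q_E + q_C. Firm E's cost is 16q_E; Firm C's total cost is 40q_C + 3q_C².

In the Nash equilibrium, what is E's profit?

Firm E's profit: π = q_E(313.3 − (q_E + q_C)) − 16q_E.
∂π/∂q_E = 297.3 − 2q_E − q_C = 0, so q_E = 148.65 − 0.5q_C.
For C: ∂π/∂q_C = 273.3 − 8q_C − q_E = 0 ⇒ q_C = 34.1625 − 0.125q_E.
Substituting the second reaction function into the first: q_E = 148.65 − 0.5(34.1625 − 0.125q_E), which gives 0.9375q_E = 21051/160 ⇒ q_E = 140.34.
Then q_C = 34.1625 − 0.125·140.34 = 16.62.
Price P = 313.3 − 156.96 = 156.34.
E's profit: (156.34 − 16)·140.34 = 19695.3156.

19695.3156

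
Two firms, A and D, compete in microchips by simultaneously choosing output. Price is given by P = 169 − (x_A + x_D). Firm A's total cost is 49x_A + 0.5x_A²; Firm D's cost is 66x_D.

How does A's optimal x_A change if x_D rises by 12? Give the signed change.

Firm A's profit: π = x_A(169 − (x_A + x_D)) − 49x_A − 0.5x_A².
∂π/∂x_A = 120 − 3x_A − x_D = 0, so x_A = 40 − (1/3)x_D.
The reaction-function slope is −1/3, so a 12-unit rise in x_D moves x_A by −1/3 × 12 = −4. A's best response falls — the actions are strategic substitutes.

-4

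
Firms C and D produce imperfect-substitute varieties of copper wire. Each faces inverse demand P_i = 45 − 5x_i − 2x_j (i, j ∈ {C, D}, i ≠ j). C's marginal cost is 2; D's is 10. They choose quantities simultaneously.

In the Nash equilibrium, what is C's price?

Firm C's profit: π = x_C(45 − 5x_C − 2x_D) − 2x_C.
∂π/∂x_C = 43 − 10x_C − 2x_D = 0 ⇒ x_C = 4.3 − 0.2x_D.
Similarly x_D = 3.5 − 0.2x_C.
Solving the two reaction functions simultaneously: (1 − (−0.2)(−0.2))x_C = 4.3 − 0.2·3.5, so 0.96x_C = 3.6 and x_C = 3.75.
Then x_D = 3.5 − 0.2·3.75 = 2.75.
P_C = 45 − 5·3.75 − 2·2.75 = 20.75.

20.75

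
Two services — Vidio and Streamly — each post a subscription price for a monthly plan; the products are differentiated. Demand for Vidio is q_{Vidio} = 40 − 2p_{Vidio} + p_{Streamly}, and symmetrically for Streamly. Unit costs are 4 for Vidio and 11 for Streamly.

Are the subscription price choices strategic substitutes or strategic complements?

strategic complements

Vidio's profit: π = (p_{Vidio} − 4)(40 − 2p_{Vidio} + p_{Streamly}).
∂π/∂p_{Vidio} = 48 − 4p_{Vidio} + p_{Streamly} = 0 ⇒ p_{Vidio} = 12 + 0.25p_{Streamly}.
The best-response slope dp_{Vidio}/dp_{Streamly} = 0.25 > 0: the reaction function is upward-sloping, so the choices are strategic complements.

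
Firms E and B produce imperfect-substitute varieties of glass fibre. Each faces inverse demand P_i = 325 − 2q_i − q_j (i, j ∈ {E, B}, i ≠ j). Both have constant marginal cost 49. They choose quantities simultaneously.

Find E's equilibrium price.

159.4

Firm E's profit: π = q_E(325 − 2q_E − q_B) − 49q_E.
∂π/∂q_E = 276 − 4q_E − q_B = 0 ⇒ q_E = 69 − 0.25q_B.
By symmetry q_B = q_E; substituting into the reaction function, 1.25q_E = 69 and q_E = 55.2.
P_E = 325 − 2·55.2 − 55.2 = 159.4.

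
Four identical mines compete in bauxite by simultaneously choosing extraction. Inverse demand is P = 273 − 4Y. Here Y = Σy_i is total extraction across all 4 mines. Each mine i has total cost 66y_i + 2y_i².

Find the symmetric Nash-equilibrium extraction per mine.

8.625

A representative mine's profit is π_i = y_i(273 − 4Y) − 66y_i − 2y_i², with Y = y_i + Σ_{j≠i} y_j.
First-order condition: 207 − 12y_i − 4Σ_{j≠i} y_j = 0.
Imposing symmetry (y_j = y for all j) turns Σ_{j≠i} y_j into 3y, so 207 = 24y and y = 8.625.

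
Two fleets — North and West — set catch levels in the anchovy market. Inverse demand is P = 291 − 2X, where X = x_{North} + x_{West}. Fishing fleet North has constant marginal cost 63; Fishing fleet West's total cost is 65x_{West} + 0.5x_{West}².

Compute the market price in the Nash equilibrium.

149

Fishing fleet North's profit: π = x_{North}(291 − 2(x_{North} + x_{West})) − 63x_{North}.
∂π/∂x_{North} = 228 − 4x_{North} − 2x_{West} = 0, so x_{North} = 57 − 0.5x_{West}.
For West: ∂π/∂x_{West} = 226 − 5x_{West} − 2x_{North} = 0 ⇒ x_{West} = 45.2 − 0.4x_{North}.
Solving the two reaction functions simultaneously: (1 − (−0.5)(−0.4))x_{North} = 57 − 0.5·45.2, so 0.8x_{North} = 34.4 and x_{North} = 43.
Then x_{West} = 45.2 − 0.4·43 = 28.
Equilibrium price: P = 291 − 2·71 = 149.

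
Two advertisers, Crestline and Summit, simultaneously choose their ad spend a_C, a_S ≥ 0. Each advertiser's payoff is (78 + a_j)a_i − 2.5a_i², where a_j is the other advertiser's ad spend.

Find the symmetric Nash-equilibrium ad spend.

Crestline's payoff is (78 + a_S)a_C − 2.5a_C².
∂π/∂a_C = 78 + a_S − 5a_C = 0, so a_C = 15.6 + 0.2a_S.
The game is symmetric, so in equilibrium a_S = a_C: the reaction function gives 0.8a_C = 15.6, hence a_C = 19.5.

19.5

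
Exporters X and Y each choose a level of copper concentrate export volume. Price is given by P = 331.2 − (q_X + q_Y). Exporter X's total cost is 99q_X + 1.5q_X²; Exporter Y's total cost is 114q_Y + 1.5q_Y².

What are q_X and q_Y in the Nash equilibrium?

39.325, 35.575

Exporter X's profit: π = q_X(331.2 − (q_X + q_Y)) − 99q_X − 1.5q_X².
∂π/∂q_X = 232.2 − 5q_X − q_Y = 0, so q_X = 46.44 − 0.2q_Y.
By the same steps for Y: q_Y = 43.44 − 0.2q_X.
Plugging q_Y into X's best response: q_X = 46.44 − 0.2(43.44 − 0.2q_X) ⇒ 0.96q_X = 37.752, so q_X = 39.325.
Then q_Y = 43.44 − 0.2·39.325 = 35.575.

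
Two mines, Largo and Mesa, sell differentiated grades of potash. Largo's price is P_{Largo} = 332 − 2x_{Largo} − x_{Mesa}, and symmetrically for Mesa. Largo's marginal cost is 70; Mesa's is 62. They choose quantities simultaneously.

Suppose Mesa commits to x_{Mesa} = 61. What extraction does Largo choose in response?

50.25

Mine Largo's profit: π = x_{Largo}(332 − 2x_{Largo} − x_{Mesa}) − 70x_{Largo}.
∂π/∂x_{Largo} = 262 − 4x_{Largo} − x_{Mesa} = 0 ⇒ x_{Largo} = 65.5 − 0.25x_{Mesa}.
At x_{Mesa} = 61: x_{Largo} = 65.5 − 0.25·61 = 50.25.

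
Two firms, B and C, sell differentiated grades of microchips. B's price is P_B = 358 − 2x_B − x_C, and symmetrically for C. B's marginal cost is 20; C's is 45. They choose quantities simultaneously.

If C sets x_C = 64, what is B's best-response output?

Firm B's profit: π = x_B(358 − 2x_B − x_C) − 20x_B.
∂π/∂x_B = 338 − 4x_B − x_C = 0 ⇒ x_B = 84.5 − 0.25x_C.
At x_C = 64: x_B = 84.5 − 0.25·64 = 68.5.

68.5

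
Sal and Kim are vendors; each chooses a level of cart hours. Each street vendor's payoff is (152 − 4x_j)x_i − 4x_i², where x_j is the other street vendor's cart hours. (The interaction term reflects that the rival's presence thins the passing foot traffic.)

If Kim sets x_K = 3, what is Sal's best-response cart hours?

Sal's payoff is (152 − 4x_K)x_S − 4x_S².
∂π/∂x_S = 152 − 4x_K − 8x_S = 0, so x_S = 19 − 0.5x_K.
At x_K = 3: x_S = 19 − 0.5·3 = 17.5.

17.5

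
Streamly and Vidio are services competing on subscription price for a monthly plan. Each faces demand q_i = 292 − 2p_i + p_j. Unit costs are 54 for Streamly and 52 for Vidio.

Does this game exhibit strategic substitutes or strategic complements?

strategic complements

Streamly's profit: π = (p_{Streamly} − 54)(292 − 2p_{Streamly} + p_{Vidio}).
∂π/∂p_{Streamly} = 400 − 4p_{Streamly} + p_{Vidio} = 0 ⇒ p_{Streamly} = 100 + 0.25p_{Vidio}.
The best-response slope dp_{Streamly}/dp_{Vidio} = 0.25 > 0: the reaction function is upward-sloping, so the choices are strategic complements.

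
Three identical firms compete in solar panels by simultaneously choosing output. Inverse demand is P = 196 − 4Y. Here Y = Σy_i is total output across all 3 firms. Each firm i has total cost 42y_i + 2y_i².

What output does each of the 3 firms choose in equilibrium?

7.7

A representative firm's profit is π_i = y_i(196 − 4Y) − 42y_i − 2y_i², with Y = y_i + Σ_{j≠i} y_j.
First-order condition: 154 − 12y_i − 4Σ_{j≠i} y_j = 0.
With identical firms, set every y_j = y: then 154 − 12y − 8y = 0, i.e. y = 154/20 = 7.7.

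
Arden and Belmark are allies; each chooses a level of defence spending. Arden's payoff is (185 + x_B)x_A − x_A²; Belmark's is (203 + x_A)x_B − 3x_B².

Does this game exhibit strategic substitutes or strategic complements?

strategic complements

Expanding Arden's payoff: 185x_A + x_Bx_A − x_A².
∂π/∂x_A = 185 + x_B − 2x_A = 0, so x_A = 92.5 + 0.5x_B.
The best-response slope dx_A/dx_B = 0.5 > 0: the reaction function is upward-sloping, so the choices are strategic complements.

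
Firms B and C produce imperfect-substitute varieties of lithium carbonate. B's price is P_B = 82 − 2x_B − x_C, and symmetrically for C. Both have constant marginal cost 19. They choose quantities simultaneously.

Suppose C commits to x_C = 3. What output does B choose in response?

Firm B's profit: π = x_B(82 − 2x_B − x_C) − 19x_B.
∂π/∂x_B = 63 − 4x_B − x_C = 0 ⇒ x_B = 15.75 − 0.25x_C.
At x_C = 3: x_B = 15.75 − 0.25·3 = 15.

15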